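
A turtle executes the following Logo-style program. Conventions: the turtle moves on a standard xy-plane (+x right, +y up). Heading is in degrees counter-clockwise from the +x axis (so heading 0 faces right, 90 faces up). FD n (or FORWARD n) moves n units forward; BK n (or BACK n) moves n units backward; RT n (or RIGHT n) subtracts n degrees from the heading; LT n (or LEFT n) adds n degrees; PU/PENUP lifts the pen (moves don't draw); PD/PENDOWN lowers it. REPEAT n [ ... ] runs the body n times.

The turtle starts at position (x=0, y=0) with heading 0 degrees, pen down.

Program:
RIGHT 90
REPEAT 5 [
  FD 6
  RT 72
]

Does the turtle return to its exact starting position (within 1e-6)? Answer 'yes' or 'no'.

Answer: yes

Derivation:
Executing turtle program step by step:
Start: pos=(0,0), heading=0, pen down
RT 90: heading 0 -> 270
REPEAT 5 [
  -- iteration 1/5 --
  FD 6: (0,0) -> (0,-6) [heading=270, draw]
  RT 72: heading 270 -> 198
  -- iteration 2/5 --
  FD 6: (0,-6) -> (-5.706,-7.854) [heading=198, draw]
  RT 72: heading 198 -> 126
  -- iteration 3/5 --
  FD 6: (-5.706,-7.854) -> (-9.233,-3) [heading=126, draw]
  RT 72: heading 126 -> 54
  -- iteration 4/5 --
  FD 6: (-9.233,-3) -> (-5.706,1.854) [heading=54, draw]
  RT 72: heading 54 -> 342
  -- iteration 5/5 --
  FD 6: (-5.706,1.854) -> (0,0) [heading=342, draw]
  RT 72: heading 342 -> 270
]
Final: pos=(0,0), heading=270, 5 segment(s) drawn

Start position: (0, 0)
Final position: (0, 0)
Distance = 0; < 1e-6 -> CLOSED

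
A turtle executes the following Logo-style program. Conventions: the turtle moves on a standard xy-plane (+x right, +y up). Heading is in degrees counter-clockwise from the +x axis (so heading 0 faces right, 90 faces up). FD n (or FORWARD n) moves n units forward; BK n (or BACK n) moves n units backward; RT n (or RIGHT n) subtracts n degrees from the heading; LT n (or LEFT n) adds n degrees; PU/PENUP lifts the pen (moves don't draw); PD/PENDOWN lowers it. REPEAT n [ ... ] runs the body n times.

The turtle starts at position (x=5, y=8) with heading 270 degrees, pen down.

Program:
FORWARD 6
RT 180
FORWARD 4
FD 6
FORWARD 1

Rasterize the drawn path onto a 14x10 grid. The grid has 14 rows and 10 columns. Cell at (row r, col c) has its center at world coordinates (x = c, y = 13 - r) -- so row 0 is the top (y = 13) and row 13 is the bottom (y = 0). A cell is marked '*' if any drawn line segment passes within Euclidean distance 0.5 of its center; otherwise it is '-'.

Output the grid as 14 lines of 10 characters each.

Segment 0: (5,8) -> (5,2)
Segment 1: (5,2) -> (5,6)
Segment 2: (5,6) -> (5,12)
Segment 3: (5,12) -> (5,13)

Answer: -----*----
-----*----
-----*----
-----*----
-----*----
-----*----
-----*----
-----*----
-----*----
-----*----
-----*----
-----*----
----------
----------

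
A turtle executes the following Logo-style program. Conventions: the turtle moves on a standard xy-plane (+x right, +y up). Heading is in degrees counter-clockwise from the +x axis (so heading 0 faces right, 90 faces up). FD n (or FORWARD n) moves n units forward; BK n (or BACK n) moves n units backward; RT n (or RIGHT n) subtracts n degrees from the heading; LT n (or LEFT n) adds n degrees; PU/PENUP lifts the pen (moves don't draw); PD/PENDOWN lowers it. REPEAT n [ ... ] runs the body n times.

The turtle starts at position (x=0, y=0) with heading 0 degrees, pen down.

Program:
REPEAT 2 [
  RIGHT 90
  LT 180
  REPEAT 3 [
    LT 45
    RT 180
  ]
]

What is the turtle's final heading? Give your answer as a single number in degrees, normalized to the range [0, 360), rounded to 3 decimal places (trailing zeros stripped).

Executing turtle program step by step:
Start: pos=(0,0), heading=0, pen down
REPEAT 2 [
  -- iteration 1/2 --
  RT 90: heading 0 -> 270
  LT 180: heading 270 -> 90
  REPEAT 3 [
    -- iteration 1/3 --
    LT 45: heading 90 -> 135
    RT 180: heading 135 -> 315
    -- iteration 2/3 --
    LT 45: heading 315 -> 0
    RT 180: heading 0 -> 180
    -- iteration 3/3 --
    LT 45: heading 180 -> 225
    RT 180: heading 225 -> 45
  ]
  -- iteration 2/2 --
  RT 90: heading 45 -> 315
  LT 180: heading 315 -> 135
  REPEAT 3 [
    -- iteration 1/3 --
    LT 45: heading 135 -> 180
    RT 180: heading 180 -> 0
    -- iteration 2/3 --
    LT 45: heading 0 -> 45
    RT 180: heading 45 -> 225
    -- iteration 3/3 --
    LT 45: heading 225 -> 270
    RT 180: heading 270 -> 90
  ]
]
Final: pos=(0,0), heading=90, 0 segment(s) drawn

Answer: 90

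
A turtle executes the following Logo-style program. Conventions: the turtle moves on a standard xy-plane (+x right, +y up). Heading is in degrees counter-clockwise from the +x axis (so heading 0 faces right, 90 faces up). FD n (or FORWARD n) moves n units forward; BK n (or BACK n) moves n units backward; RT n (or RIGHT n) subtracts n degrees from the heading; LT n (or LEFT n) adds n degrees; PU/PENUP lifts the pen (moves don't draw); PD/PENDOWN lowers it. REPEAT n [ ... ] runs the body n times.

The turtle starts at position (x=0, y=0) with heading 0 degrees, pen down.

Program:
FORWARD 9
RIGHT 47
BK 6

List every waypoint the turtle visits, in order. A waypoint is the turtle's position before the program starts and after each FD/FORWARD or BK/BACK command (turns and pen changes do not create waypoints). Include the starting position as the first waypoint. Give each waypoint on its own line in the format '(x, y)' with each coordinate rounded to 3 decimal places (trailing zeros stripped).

Answer: (0, 0)
(9, 0)
(4.908, 4.388)

Derivation:
Executing turtle program step by step:
Start: pos=(0,0), heading=0, pen down
FD 9: (0,0) -> (9,0) [heading=0, draw]
RT 47: heading 0 -> 313
BK 6: (9,0) -> (4.908,4.388) [heading=313, draw]
Final: pos=(4.908,4.388), heading=313, 2 segment(s) drawn
Waypoints (3 total):
(0, 0)
(9, 0)
(4.908, 4.388)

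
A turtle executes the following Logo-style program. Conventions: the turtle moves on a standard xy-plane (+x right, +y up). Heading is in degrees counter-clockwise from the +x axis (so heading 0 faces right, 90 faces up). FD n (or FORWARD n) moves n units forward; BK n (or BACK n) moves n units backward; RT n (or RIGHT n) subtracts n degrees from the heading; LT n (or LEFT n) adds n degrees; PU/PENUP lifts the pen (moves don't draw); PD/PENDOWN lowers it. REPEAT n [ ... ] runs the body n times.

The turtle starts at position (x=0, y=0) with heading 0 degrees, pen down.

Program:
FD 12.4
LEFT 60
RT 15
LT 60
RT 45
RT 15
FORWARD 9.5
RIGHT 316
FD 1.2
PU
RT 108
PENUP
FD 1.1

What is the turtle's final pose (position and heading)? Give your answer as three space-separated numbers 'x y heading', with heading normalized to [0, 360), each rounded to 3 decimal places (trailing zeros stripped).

Answer: 20.179 7.559 341

Derivation:
Executing turtle program step by step:
Start: pos=(0,0), heading=0, pen down
FD 12.4: (0,0) -> (12.4,0) [heading=0, draw]
LT 60: heading 0 -> 60
RT 15: heading 60 -> 45
LT 60: heading 45 -> 105
RT 45: heading 105 -> 60
RT 15: heading 60 -> 45
FD 9.5: (12.4,0) -> (19.118,6.718) [heading=45, draw]
RT 316: heading 45 -> 89
FD 1.2: (19.118,6.718) -> (19.138,7.917) [heading=89, draw]
PU: pen up
RT 108: heading 89 -> 341
PU: pen up
FD 1.1: (19.138,7.917) -> (20.179,7.559) [heading=341, move]
Final: pos=(20.179,7.559), heading=341, 3 segment(s) drawn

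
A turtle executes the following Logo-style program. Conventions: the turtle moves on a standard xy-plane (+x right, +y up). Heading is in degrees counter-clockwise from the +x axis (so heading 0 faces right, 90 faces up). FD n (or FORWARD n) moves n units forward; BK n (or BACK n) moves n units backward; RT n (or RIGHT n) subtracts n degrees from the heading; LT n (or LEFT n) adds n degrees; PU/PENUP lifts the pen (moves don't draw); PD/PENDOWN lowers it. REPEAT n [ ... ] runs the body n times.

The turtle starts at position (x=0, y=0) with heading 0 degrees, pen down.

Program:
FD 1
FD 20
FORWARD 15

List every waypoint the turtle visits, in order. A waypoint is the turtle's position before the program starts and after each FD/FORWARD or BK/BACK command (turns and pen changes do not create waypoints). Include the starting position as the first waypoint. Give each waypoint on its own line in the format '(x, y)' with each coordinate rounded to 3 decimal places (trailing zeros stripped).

Executing turtle program step by step:
Start: pos=(0,0), heading=0, pen down
FD 1: (0,0) -> (1,0) [heading=0, draw]
FD 20: (1,0) -> (21,0) [heading=0, draw]
FD 15: (21,0) -> (36,0) [heading=0, draw]
Final: pos=(36,0), heading=0, 3 segment(s) drawn
Waypoints (4 total):
(0, 0)
(1, 0)
(21, 0)
(36, 0)

Answer: (0, 0)
(1, 0)
(21, 0)
(36, 0)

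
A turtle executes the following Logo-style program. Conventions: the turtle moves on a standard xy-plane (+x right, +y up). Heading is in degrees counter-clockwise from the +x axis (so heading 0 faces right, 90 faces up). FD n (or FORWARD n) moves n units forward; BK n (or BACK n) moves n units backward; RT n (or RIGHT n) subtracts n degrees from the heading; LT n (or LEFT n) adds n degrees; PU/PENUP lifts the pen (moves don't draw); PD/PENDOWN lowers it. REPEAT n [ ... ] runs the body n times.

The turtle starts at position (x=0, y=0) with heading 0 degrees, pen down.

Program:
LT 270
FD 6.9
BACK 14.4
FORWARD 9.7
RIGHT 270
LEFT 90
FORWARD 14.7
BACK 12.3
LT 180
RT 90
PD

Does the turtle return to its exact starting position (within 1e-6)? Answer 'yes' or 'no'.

Answer: no

Derivation:
Executing turtle program step by step:
Start: pos=(0,0), heading=0, pen down
LT 270: heading 0 -> 270
FD 6.9: (0,0) -> (0,-6.9) [heading=270, draw]
BK 14.4: (0,-6.9) -> (0,7.5) [heading=270, draw]
FD 9.7: (0,7.5) -> (0,-2.2) [heading=270, draw]
RT 270: heading 270 -> 0
LT 90: heading 0 -> 90
FD 14.7: (0,-2.2) -> (0,12.5) [heading=90, draw]
BK 12.3: (0,12.5) -> (0,0.2) [heading=90, draw]
LT 180: heading 90 -> 270
RT 90: heading 270 -> 180
PD: pen down
Final: pos=(0,0.2), heading=180, 5 segment(s) drawn

Start position: (0, 0)
Final position: (0, 0.2)
Distance = 0.2; >= 1e-6 -> NOT closed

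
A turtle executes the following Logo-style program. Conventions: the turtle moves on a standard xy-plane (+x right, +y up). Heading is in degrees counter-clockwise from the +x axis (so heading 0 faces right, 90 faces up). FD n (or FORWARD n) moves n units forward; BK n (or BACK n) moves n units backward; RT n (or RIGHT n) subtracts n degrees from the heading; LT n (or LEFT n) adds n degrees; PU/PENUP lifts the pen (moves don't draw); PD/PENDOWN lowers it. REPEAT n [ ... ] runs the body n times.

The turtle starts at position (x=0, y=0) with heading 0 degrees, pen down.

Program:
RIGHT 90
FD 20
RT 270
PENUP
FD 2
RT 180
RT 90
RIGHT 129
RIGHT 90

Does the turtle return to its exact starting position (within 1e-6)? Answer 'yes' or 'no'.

Answer: no

Derivation:
Executing turtle program step by step:
Start: pos=(0,0), heading=0, pen down
RT 90: heading 0 -> 270
FD 20: (0,0) -> (0,-20) [heading=270, draw]
RT 270: heading 270 -> 0
PU: pen up
FD 2: (0,-20) -> (2,-20) [heading=0, move]
RT 180: heading 0 -> 180
RT 90: heading 180 -> 90
RT 129: heading 90 -> 321
RT 90: heading 321 -> 231
Final: pos=(2,-20), heading=231, 1 segment(s) drawn

Start position: (0, 0)
Final position: (2, -20)
Distance = 20.1; >= 1e-6 -> NOT closed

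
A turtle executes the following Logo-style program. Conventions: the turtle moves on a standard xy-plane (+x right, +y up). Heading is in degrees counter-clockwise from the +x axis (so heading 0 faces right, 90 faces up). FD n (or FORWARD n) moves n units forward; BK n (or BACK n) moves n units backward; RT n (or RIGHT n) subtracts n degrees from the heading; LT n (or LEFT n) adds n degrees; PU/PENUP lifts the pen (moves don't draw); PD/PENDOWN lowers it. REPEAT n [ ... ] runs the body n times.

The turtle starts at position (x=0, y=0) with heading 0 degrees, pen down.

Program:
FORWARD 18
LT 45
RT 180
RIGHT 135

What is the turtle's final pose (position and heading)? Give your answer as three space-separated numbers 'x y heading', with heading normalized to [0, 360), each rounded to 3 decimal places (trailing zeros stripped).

Executing turtle program step by step:
Start: pos=(0,0), heading=0, pen down
FD 18: (0,0) -> (18,0) [heading=0, draw]
LT 45: heading 0 -> 45
RT 180: heading 45 -> 225
RT 135: heading 225 -> 90
Final: pos=(18,0), heading=90, 1 segment(s) drawn

Answer: 18 0 90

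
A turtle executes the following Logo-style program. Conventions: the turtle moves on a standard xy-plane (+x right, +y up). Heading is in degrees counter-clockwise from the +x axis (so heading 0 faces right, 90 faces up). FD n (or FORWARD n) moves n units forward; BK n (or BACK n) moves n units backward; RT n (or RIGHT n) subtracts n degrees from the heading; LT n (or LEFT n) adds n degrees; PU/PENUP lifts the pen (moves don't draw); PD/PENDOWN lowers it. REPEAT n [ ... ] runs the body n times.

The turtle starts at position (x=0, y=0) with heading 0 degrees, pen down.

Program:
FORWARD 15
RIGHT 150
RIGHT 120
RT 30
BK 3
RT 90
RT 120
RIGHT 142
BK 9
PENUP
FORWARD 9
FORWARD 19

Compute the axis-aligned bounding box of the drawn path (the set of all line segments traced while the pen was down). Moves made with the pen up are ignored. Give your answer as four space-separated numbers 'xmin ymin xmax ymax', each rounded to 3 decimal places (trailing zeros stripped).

Answer: 0 -10.943 15 0

Derivation:
Executing turtle program step by step:
Start: pos=(0,0), heading=0, pen down
FD 15: (0,0) -> (15,0) [heading=0, draw]
RT 150: heading 0 -> 210
RT 120: heading 210 -> 90
RT 30: heading 90 -> 60
BK 3: (15,0) -> (13.5,-2.598) [heading=60, draw]
RT 90: heading 60 -> 330
RT 120: heading 330 -> 210
RT 142: heading 210 -> 68
BK 9: (13.5,-2.598) -> (10.129,-10.943) [heading=68, draw]
PU: pen up
FD 9: (10.129,-10.943) -> (13.5,-2.598) [heading=68, move]
FD 19: (13.5,-2.598) -> (20.618,15.018) [heading=68, move]
Final: pos=(20.618,15.018), heading=68, 3 segment(s) drawn

Segment endpoints: x in {0, 10.129, 13.5, 15}, y in {-10.943, -2.598, 0}
xmin=0, ymin=-10.943, xmax=15, ymax=0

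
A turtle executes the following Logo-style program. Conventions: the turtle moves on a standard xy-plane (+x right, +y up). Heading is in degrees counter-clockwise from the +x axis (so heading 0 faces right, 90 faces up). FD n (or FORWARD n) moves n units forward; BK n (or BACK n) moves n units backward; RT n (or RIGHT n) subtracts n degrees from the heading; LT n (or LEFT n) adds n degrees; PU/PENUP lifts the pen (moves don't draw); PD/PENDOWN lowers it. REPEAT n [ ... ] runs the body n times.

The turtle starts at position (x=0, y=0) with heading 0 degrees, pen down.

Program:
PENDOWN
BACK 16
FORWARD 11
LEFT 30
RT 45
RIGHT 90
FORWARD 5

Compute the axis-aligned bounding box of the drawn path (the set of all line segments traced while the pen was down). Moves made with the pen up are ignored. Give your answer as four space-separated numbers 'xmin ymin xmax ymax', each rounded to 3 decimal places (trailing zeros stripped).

Answer: -16 -4.83 0 0

Derivation:
Executing turtle program step by step:
Start: pos=(0,0), heading=0, pen down
PD: pen down
BK 16: (0,0) -> (-16,0) [heading=0, draw]
FD 11: (-16,0) -> (-5,0) [heading=0, draw]
LT 30: heading 0 -> 30
RT 45: heading 30 -> 345
RT 90: heading 345 -> 255
FD 5: (-5,0) -> (-6.294,-4.83) [heading=255, draw]
Final: pos=(-6.294,-4.83), heading=255, 3 segment(s) drawn

Segment endpoints: x in {-16, -6.294, -5, 0}, y in {-4.83, 0}
xmin=-16, ymin=-4.83, xmax=0, ymax=0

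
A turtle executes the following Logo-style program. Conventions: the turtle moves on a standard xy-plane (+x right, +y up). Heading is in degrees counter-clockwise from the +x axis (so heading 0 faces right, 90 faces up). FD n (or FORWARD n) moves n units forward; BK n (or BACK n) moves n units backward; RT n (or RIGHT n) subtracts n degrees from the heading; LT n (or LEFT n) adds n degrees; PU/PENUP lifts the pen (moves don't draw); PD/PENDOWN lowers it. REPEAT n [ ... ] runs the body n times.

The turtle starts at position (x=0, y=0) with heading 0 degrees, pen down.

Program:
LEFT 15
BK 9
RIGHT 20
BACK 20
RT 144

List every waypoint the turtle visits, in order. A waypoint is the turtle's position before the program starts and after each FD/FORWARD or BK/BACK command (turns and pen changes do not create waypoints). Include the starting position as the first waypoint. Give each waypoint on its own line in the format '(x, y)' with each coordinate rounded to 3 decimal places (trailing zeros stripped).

Answer: (0, 0)
(-8.693, -2.329)
(-28.617, -0.586)

Derivation:
Executing turtle program step by step:
Start: pos=(0,0), heading=0, pen down
LT 15: heading 0 -> 15
BK 9: (0,0) -> (-8.693,-2.329) [heading=15, draw]
RT 20: heading 15 -> 355
BK 20: (-8.693,-2.329) -> (-28.617,-0.586) [heading=355, draw]
RT 144: heading 355 -> 211
Final: pos=(-28.617,-0.586), heading=211, 2 segment(s) drawn
Waypoints (3 total):
(0, 0)
(-8.693, -2.329)
(-28.617, -0.586)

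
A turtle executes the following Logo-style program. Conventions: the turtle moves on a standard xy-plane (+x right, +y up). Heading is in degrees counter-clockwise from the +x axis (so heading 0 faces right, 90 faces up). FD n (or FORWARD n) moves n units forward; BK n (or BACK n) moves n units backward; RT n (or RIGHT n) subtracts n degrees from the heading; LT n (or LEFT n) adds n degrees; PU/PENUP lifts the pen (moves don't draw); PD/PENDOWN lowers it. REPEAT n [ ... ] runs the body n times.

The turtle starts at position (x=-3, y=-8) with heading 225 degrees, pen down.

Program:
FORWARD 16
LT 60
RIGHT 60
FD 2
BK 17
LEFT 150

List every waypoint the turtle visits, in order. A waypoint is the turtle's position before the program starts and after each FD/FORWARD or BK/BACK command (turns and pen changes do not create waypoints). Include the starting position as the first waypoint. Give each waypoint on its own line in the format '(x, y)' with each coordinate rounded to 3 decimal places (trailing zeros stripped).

Answer: (-3, -8)
(-14.314, -19.314)
(-15.728, -20.728)
(-3.707, -8.707)

Derivation:
Executing turtle program step by step:
Start: pos=(-3,-8), heading=225, pen down
FD 16: (-3,-8) -> (-14.314,-19.314) [heading=225, draw]
LT 60: heading 225 -> 285
RT 60: heading 285 -> 225
FD 2: (-14.314,-19.314) -> (-15.728,-20.728) [heading=225, draw]
BK 17: (-15.728,-20.728) -> (-3.707,-8.707) [heading=225, draw]
LT 150: heading 225 -> 15
Final: pos=(-3.707,-8.707), heading=15, 3 segment(s) drawn
Waypoints (4 total):
(-3, -8)
(-14.314, -19.314)
(-15.728, -20.728)
(-3.707, -8.707)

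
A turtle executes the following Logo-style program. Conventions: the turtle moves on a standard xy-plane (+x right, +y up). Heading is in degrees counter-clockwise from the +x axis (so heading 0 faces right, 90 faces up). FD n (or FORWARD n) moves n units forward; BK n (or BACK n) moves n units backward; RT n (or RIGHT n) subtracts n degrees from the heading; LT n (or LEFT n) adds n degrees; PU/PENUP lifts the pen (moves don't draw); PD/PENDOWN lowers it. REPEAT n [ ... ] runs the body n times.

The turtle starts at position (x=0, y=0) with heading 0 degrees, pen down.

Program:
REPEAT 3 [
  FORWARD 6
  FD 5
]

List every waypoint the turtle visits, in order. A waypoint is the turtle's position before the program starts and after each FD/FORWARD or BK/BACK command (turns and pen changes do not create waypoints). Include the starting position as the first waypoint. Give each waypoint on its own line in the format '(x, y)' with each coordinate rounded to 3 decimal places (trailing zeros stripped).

Answer: (0, 0)
(6, 0)
(11, 0)
(17, 0)
(22, 0)
(28, 0)
(33, 0)

Derivation:
Executing turtle program step by step:
Start: pos=(0,0), heading=0, pen down
REPEAT 3 [
  -- iteration 1/3 --
  FD 6: (0,0) -> (6,0) [heading=0, draw]
  FD 5: (6,0) -> (11,0) [heading=0, draw]
  -- iteration 2/3 --
  FD 6: (11,0) -> (17,0) [heading=0, draw]
  FD 5: (17,0) -> (22,0) [heading=0, draw]
  -- iteration 3/3 --
  FD 6: (22,0) -> (28,0) [heading=0, draw]
  FD 5: (28,0) -> (33,0) [heading=0, draw]
]
Final: pos=(33,0), heading=0, 6 segment(s) drawn
Waypoints (7 total):
(0, 0)
(6, 0)
(11, 0)
(17, 0)
(22, 0)
(28, 0)
(33, 0)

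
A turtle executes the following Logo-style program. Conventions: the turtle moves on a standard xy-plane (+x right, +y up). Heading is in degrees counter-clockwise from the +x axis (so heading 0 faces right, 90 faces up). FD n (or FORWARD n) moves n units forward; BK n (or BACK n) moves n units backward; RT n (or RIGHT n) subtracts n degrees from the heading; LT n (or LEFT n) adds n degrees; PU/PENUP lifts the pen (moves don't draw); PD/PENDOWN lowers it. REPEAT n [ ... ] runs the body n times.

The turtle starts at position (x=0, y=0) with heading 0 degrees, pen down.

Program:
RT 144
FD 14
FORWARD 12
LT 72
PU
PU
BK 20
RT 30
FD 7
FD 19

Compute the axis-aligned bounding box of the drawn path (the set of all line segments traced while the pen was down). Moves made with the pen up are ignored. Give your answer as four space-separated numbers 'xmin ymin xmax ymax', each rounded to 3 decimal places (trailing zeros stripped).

Answer: -21.034 -15.282 0 0

Derivation:
Executing turtle program step by step:
Start: pos=(0,0), heading=0, pen down
RT 144: heading 0 -> 216
FD 14: (0,0) -> (-11.326,-8.229) [heading=216, draw]
FD 12: (-11.326,-8.229) -> (-21.034,-15.282) [heading=216, draw]
LT 72: heading 216 -> 288
PU: pen up
PU: pen up
BK 20: (-21.034,-15.282) -> (-27.215,3.739) [heading=288, move]
RT 30: heading 288 -> 258
FD 7: (-27.215,3.739) -> (-28.67,-3.108) [heading=258, move]
FD 19: (-28.67,-3.108) -> (-32.62,-21.693) [heading=258, move]
Final: pos=(-32.62,-21.693), heading=258, 2 segment(s) drawn

Segment endpoints: x in {-21.034, -11.326, 0}, y in {-15.282, -8.229, 0}
xmin=-21.034, ymin=-15.282, xmax=0, ymax=0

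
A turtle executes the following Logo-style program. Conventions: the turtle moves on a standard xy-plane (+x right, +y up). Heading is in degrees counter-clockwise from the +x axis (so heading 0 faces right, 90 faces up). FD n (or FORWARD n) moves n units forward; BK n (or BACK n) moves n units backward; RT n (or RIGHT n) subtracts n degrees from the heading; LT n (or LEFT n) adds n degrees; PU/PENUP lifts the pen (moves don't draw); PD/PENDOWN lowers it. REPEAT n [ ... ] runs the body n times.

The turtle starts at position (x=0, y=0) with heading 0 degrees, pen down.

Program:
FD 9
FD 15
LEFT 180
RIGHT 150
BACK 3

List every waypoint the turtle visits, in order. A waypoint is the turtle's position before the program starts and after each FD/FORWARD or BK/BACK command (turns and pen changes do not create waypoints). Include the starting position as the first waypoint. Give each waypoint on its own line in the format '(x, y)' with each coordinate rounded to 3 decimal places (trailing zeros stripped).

Executing turtle program step by step:
Start: pos=(0,0), heading=0, pen down
FD 9: (0,0) -> (9,0) [heading=0, draw]
FD 15: (9,0) -> (24,0) [heading=0, draw]
LT 180: heading 0 -> 180
RT 150: heading 180 -> 30
BK 3: (24,0) -> (21.402,-1.5) [heading=30, draw]
Final: pos=(21.402,-1.5), heading=30, 3 segment(s) drawn
Waypoints (4 total):
(0, 0)
(9, 0)
(24, 0)
(21.402, -1.5)

Answer: (0, 0)
(9, 0)
(24, 0)
(21.402, -1.5)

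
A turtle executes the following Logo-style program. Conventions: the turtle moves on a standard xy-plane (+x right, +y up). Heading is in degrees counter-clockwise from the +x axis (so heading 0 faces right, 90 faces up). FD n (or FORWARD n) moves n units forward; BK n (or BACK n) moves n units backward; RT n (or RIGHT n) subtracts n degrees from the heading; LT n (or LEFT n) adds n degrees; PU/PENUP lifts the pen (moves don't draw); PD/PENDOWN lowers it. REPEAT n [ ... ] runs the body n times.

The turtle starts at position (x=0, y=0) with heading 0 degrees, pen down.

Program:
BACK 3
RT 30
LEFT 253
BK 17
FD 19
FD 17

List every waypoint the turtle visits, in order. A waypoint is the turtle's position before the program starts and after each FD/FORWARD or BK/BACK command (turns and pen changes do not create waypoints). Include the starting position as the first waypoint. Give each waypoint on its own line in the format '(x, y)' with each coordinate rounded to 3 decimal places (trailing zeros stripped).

Answer: (0, 0)
(-3, 0)
(9.433, 11.594)
(-4.463, -1.364)
(-16.896, -12.958)

Derivation:
Executing turtle program step by step:
Start: pos=(0,0), heading=0, pen down
BK 3: (0,0) -> (-3,0) [heading=0, draw]
RT 30: heading 0 -> 330
LT 253: heading 330 -> 223
BK 17: (-3,0) -> (9.433,11.594) [heading=223, draw]
FD 19: (9.433,11.594) -> (-4.463,-1.364) [heading=223, draw]
FD 17: (-4.463,-1.364) -> (-16.896,-12.958) [heading=223, draw]
Final: pos=(-16.896,-12.958), heading=223, 4 segment(s) drawn
Waypoints (5 total):
(0, 0)
(-3, 0)
(9.433, 11.594)
(-4.463, -1.364)
(-16.896, -12.958)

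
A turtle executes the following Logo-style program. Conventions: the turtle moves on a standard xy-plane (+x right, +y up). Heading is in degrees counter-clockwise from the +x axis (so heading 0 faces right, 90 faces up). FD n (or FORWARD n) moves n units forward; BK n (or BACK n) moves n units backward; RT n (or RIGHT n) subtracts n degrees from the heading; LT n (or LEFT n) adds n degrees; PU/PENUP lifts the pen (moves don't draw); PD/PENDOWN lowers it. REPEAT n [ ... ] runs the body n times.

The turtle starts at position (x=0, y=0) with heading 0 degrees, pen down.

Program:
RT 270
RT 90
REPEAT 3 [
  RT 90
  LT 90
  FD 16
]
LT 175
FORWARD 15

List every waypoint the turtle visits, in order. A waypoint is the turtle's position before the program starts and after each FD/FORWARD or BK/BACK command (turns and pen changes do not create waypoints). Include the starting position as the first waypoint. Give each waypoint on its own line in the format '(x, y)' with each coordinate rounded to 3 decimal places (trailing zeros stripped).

Answer: (0, 0)
(16, 0)
(32, 0)
(48, 0)
(33.057, 1.307)

Derivation:
Executing turtle program step by step:
Start: pos=(0,0), heading=0, pen down
RT 270: heading 0 -> 90
RT 90: heading 90 -> 0
REPEAT 3 [
  -- iteration 1/3 --
  RT 90: heading 0 -> 270
  LT 90: heading 270 -> 0
  FD 16: (0,0) -> (16,0) [heading=0, draw]
  -- iteration 2/3 --
  RT 90: heading 0 -> 270
  LT 90: heading 270 -> 0
  FD 16: (16,0) -> (32,0) [heading=0, draw]
  -- iteration 3/3 --
  RT 90: heading 0 -> 270
  LT 90: heading 270 -> 0
  FD 16: (32,0) -> (48,0) [heading=0, draw]
]
LT 175: heading 0 -> 175
FD 15: (48,0) -> (33.057,1.307) [heading=175, draw]
Final: pos=(33.057,1.307), heading=175, 4 segment(s) drawn
Waypoints (5 total):
(0, 0)
(16, 0)
(32, 0)
(48, 0)
(33.057, 1.307)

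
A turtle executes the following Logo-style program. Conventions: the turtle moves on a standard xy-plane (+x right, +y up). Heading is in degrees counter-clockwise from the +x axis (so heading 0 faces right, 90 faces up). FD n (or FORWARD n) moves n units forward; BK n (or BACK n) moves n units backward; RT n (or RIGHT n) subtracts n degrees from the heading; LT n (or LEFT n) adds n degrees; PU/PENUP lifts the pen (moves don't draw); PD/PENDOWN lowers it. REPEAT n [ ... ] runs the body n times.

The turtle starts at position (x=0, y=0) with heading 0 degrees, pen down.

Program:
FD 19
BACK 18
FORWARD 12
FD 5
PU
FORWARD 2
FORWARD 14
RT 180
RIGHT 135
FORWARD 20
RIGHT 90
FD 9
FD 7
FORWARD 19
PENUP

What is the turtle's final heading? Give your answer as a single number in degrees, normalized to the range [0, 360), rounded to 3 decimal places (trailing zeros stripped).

Answer: 315

Derivation:
Executing turtle program step by step:
Start: pos=(0,0), heading=0, pen down
FD 19: (0,0) -> (19,0) [heading=0, draw]
BK 18: (19,0) -> (1,0) [heading=0, draw]
FD 12: (1,0) -> (13,0) [heading=0, draw]
FD 5: (13,0) -> (18,0) [heading=0, draw]
PU: pen up
FD 2: (18,0) -> (20,0) [heading=0, move]
FD 14: (20,0) -> (34,0) [heading=0, move]
RT 180: heading 0 -> 180
RT 135: heading 180 -> 45
FD 20: (34,0) -> (48.142,14.142) [heading=45, move]
RT 90: heading 45 -> 315
FD 9: (48.142,14.142) -> (54.506,7.778) [heading=315, move]
FD 7: (54.506,7.778) -> (59.456,2.828) [heading=315, move]
FD 19: (59.456,2.828) -> (72.891,-10.607) [heading=315, move]
PU: pen up
Final: pos=(72.891,-10.607), heading=315, 4 segment(s) drawn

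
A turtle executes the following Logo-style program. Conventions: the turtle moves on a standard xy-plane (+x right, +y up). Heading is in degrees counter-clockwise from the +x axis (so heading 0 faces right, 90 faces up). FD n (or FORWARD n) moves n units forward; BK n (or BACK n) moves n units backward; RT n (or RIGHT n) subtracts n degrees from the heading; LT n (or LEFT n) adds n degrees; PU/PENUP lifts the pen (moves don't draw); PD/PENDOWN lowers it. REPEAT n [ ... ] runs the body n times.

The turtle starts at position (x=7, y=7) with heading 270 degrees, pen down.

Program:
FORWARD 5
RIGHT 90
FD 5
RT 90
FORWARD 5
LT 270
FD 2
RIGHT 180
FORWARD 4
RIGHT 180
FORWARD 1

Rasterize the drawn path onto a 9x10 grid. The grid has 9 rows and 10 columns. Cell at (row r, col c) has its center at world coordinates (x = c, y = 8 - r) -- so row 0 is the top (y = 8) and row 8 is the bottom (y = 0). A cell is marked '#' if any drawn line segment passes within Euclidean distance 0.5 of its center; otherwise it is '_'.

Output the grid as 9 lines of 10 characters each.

Answer: __________
#####__#__
__#____#__
__#____#__
__#____#__
__#____#__
__######__
__________
__________

Derivation:
Segment 0: (7,7) -> (7,2)
Segment 1: (7,2) -> (2,2)
Segment 2: (2,2) -> (2,7)
Segment 3: (2,7) -> (4,7)
Segment 4: (4,7) -> (-0,7)
Segment 5: (-0,7) -> (1,7)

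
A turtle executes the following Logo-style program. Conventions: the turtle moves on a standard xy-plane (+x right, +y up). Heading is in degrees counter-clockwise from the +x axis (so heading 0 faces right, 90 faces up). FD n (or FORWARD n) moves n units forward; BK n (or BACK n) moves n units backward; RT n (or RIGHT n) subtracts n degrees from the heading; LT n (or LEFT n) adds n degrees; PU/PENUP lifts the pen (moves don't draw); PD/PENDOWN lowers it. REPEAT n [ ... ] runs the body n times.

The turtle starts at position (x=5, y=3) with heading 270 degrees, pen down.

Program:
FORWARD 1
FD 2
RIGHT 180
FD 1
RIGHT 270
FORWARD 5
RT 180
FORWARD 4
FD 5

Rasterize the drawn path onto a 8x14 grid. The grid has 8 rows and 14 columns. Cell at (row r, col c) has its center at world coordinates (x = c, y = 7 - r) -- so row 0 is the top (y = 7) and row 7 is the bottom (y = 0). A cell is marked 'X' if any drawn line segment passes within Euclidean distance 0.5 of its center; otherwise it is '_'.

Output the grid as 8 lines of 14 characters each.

Segment 0: (5,3) -> (5,2)
Segment 1: (5,2) -> (5,0)
Segment 2: (5,0) -> (5,1)
Segment 3: (5,1) -> (0,1)
Segment 4: (0,1) -> (4,1)
Segment 5: (4,1) -> (9,1)

Answer: ______________
______________
______________
______________
_____X________
_____X________
XXXXXXXXXX____
_____X________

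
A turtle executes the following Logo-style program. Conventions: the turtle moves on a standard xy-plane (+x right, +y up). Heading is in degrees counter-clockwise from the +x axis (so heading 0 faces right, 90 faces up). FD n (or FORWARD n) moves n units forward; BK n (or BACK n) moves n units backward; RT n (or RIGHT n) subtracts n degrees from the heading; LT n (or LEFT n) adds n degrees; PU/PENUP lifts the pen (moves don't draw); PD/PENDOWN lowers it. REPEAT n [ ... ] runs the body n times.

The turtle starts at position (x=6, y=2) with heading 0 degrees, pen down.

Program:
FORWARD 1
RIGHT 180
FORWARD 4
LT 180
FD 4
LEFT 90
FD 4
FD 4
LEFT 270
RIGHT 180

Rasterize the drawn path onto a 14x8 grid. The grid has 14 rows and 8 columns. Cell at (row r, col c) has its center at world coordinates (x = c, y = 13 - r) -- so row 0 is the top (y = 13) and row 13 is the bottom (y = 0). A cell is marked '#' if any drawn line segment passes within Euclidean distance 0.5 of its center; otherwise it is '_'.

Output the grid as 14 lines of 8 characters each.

Segment 0: (6,2) -> (7,2)
Segment 1: (7,2) -> (3,2)
Segment 2: (3,2) -> (7,2)
Segment 3: (7,2) -> (7,6)
Segment 4: (7,6) -> (7,10)

Answer: ________
________
________
_______#
_______#
_______#
_______#
_______#
_______#
_______#
_______#
___#####
________
________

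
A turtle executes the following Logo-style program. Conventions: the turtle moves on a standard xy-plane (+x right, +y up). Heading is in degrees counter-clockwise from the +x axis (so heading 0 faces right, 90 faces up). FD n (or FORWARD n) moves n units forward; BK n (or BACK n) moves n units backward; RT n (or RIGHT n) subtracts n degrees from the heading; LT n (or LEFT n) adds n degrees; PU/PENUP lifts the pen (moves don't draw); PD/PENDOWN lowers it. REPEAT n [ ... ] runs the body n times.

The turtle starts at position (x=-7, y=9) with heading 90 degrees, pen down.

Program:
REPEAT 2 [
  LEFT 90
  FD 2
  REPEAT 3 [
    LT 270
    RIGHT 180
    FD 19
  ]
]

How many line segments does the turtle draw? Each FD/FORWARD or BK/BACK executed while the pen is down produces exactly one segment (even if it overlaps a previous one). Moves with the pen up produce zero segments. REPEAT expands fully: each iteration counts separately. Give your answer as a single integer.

Answer: 8

Derivation:
Executing turtle program step by step:
Start: pos=(-7,9), heading=90, pen down
REPEAT 2 [
  -- iteration 1/2 --
  LT 90: heading 90 -> 180
  FD 2: (-7,9) -> (-9,9) [heading=180, draw]
  REPEAT 3 [
    -- iteration 1/3 --
    LT 270: heading 180 -> 90
    RT 180: heading 90 -> 270
    FD 19: (-9,9) -> (-9,-10) [heading=270, draw]
    -- iteration 2/3 --
    LT 270: heading 270 -> 180
    RT 180: heading 180 -> 0
    FD 19: (-9,-10) -> (10,-10) [heading=0, draw]
    -- iteration 3/3 --
    LT 270: heading 0 -> 270
    RT 180: heading 270 -> 90
    FD 19: (10,-10) -> (10,9) [heading=90, draw]
  ]
  -- iteration 2/2 --
  LT 90: heading 90 -> 180
  FD 2: (10,9) -> (8,9) [heading=180, draw]
  REPEAT 3 [
    -- iteration 1/3 --
    LT 270: heading 180 -> 90
    RT 180: heading 90 -> 270
    FD 19: (8,9) -> (8,-10) [heading=270, draw]
    -- iteration 2/3 --
    LT 270: heading 270 -> 180
    RT 180: heading 180 -> 0
    FD 19: (8,-10) -> (27,-10) [heading=0, draw]
    -- iteration 3/3 --
    LT 270: heading 0 -> 270
    RT 180: heading 270 -> 90
    FD 19: (27,-10) -> (27,9) [heading=90, draw]
  ]
]
Final: pos=(27,9), heading=90, 8 segment(s) drawn
Segments drawn: 8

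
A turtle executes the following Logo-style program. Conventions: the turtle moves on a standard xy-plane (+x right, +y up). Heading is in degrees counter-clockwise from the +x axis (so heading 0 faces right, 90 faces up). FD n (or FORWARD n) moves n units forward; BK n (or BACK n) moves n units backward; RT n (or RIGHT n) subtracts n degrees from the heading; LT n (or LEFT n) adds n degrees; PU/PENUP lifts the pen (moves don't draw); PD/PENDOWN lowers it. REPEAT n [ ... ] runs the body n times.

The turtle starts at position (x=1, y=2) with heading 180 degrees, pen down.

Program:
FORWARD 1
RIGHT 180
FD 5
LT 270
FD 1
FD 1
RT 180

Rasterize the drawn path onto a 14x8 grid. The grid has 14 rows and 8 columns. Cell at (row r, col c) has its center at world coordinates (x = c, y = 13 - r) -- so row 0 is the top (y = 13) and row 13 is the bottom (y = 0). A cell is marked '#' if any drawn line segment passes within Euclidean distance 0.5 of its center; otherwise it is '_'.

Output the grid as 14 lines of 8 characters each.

Answer: ________
________
________
________
________
________
________
________
________
________
________
######__
_____#__
_____#__

Derivation:
Segment 0: (1,2) -> (0,2)
Segment 1: (0,2) -> (5,2)
Segment 2: (5,2) -> (5,1)
Segment 3: (5,1) -> (5,0)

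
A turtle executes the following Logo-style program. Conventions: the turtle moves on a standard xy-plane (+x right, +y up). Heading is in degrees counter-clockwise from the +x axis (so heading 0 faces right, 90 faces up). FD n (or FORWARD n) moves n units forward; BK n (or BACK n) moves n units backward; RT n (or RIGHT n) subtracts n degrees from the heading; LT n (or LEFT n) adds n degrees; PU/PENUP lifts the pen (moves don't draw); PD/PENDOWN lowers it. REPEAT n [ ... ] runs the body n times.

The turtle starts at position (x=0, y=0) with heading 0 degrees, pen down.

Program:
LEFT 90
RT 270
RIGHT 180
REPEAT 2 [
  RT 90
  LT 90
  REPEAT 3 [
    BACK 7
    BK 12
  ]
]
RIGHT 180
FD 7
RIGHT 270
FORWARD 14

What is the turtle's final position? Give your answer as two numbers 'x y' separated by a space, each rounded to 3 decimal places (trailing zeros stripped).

Answer: -121 -14

Derivation:
Executing turtle program step by step:
Start: pos=(0,0), heading=0, pen down
LT 90: heading 0 -> 90
RT 270: heading 90 -> 180
RT 180: heading 180 -> 0
REPEAT 2 [
  -- iteration 1/2 --
  RT 90: heading 0 -> 270
  LT 90: heading 270 -> 0
  REPEAT 3 [
    -- iteration 1/3 --
    BK 7: (0,0) -> (-7,0) [heading=0, draw]
    BK 12: (-7,0) -> (-19,0) [heading=0, draw]
    -- iteration 2/3 --
    BK 7: (-19,0) -> (-26,0) [heading=0, draw]
    BK 12: (-26,0) -> (-38,0) [heading=0, draw]
    -- iteration 3/3 --
    BK 7: (-38,0) -> (-45,0) [heading=0, draw]
    BK 12: (-45,0) -> (-57,0) [heading=0, draw]
  ]
  -- iteration 2/2 --
  RT 90: heading 0 -> 270
  LT 90: heading 270 -> 0
  REPEAT 3 [
    -- iteration 1/3 --
    BK 7: (-57,0) -> (-64,0) [heading=0, draw]
    BK 12: (-64,0) -> (-76,0) [heading=0, draw]
    -- iteration 2/3 --
    BK 7: (-76,0) -> (-83,0) [heading=0, draw]
    BK 12: (-83,0) -> (-95,0) [heading=0, draw]
    -- iteration 3/3 --
    BK 7: (-95,0) -> (-102,0) [heading=0, draw]
    BK 12: (-102,0) -> (-114,0) [heading=0, draw]
  ]
]
RT 180: heading 0 -> 180
FD 7: (-114,0) -> (-121,0) [heading=180, draw]
RT 270: heading 180 -> 270
FD 14: (-121,0) -> (-121,-14) [heading=270, draw]
Final: pos=(-121,-14), heading=270, 14 segment(s) drawn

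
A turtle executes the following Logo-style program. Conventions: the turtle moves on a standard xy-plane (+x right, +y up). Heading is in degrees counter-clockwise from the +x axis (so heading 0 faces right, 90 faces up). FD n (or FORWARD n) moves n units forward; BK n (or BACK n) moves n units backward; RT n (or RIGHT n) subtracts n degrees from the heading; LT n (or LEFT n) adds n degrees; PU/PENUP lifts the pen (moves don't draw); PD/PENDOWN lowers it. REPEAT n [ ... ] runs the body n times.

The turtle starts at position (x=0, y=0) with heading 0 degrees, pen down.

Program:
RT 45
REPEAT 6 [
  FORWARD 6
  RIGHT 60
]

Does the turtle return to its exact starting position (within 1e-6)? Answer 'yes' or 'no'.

Executing turtle program step by step:
Start: pos=(0,0), heading=0, pen down
RT 45: heading 0 -> 315
REPEAT 6 [
  -- iteration 1/6 --
  FD 6: (0,0) -> (4.243,-4.243) [heading=315, draw]
  RT 60: heading 315 -> 255
  -- iteration 2/6 --
  FD 6: (4.243,-4.243) -> (2.69,-10.038) [heading=255, draw]
  RT 60: heading 255 -> 195
  -- iteration 3/6 --
  FD 6: (2.69,-10.038) -> (-3.106,-11.591) [heading=195, draw]
  RT 60: heading 195 -> 135
  -- iteration 4/6 --
  FD 6: (-3.106,-11.591) -> (-7.348,-7.348) [heading=135, draw]
  RT 60: heading 135 -> 75
  -- iteration 5/6 --
  FD 6: (-7.348,-7.348) -> (-5.796,-1.553) [heading=75, draw]
  RT 60: heading 75 -> 15
  -- iteration 6/6 --
  FD 6: (-5.796,-1.553) -> (0,0) [heading=15, draw]
  RT 60: heading 15 -> 315
]
Final: pos=(0,0), heading=315, 6 segment(s) drawn

Start position: (0, 0)
Final position: (0, 0)
Distance = 0; < 1e-6 -> CLOSED

Answer: yes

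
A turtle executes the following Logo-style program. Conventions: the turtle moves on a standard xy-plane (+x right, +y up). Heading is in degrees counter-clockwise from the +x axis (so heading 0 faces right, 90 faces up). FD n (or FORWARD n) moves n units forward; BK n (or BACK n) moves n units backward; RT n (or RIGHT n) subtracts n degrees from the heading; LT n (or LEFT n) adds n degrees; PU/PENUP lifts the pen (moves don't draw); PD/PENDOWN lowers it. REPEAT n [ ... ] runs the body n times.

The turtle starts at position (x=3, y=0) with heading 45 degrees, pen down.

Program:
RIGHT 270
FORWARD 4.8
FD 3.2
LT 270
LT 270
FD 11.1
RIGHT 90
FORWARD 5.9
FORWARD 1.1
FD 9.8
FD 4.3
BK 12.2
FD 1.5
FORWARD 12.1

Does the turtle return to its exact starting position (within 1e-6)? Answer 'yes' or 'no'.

Executing turtle program step by step:
Start: pos=(3,0), heading=45, pen down
RT 270: heading 45 -> 135
FD 4.8: (3,0) -> (-0.394,3.394) [heading=135, draw]
FD 3.2: (-0.394,3.394) -> (-2.657,5.657) [heading=135, draw]
LT 270: heading 135 -> 45
LT 270: heading 45 -> 315
FD 11.1: (-2.657,5.657) -> (5.192,-2.192) [heading=315, draw]
RT 90: heading 315 -> 225
FD 5.9: (5.192,-2.192) -> (1.02,-6.364) [heading=225, draw]
FD 1.1: (1.02,-6.364) -> (0.242,-7.142) [heading=225, draw]
FD 9.8: (0.242,-7.142) -> (-6.687,-14.071) [heading=225, draw]
FD 4.3: (-6.687,-14.071) -> (-9.728,-17.112) [heading=225, draw]
BK 12.2: (-9.728,-17.112) -> (-1.101,-8.485) [heading=225, draw]
FD 1.5: (-1.101,-8.485) -> (-2.162,-9.546) [heading=225, draw]
FD 12.1: (-2.162,-9.546) -> (-10.718,-18.102) [heading=225, draw]
Final: pos=(-10.718,-18.102), heading=225, 10 segment(s) drawn

Start position: (3, 0)
Final position: (-10.718, -18.102)
Distance = 22.713; >= 1e-6 -> NOT closed

Answer: no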